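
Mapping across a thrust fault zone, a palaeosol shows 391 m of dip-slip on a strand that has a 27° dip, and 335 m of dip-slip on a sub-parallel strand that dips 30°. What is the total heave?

heave_A = 391 × cos(27°) = 348.4 m
heave_B = 335 × cos(30°) = 290.1 m
total = 348.4 + 290.1 = 639 m

639 m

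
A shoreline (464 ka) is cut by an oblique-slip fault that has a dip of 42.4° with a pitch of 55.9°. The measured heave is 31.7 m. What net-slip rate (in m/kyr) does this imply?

0.112 m/kyr

dip-slip = heave / cos(dip) = 31.7 / cos(42.4°) = 42.93 m
net slip = dip-slip / sin(rake) = 42.93 / sin(55.9°) = 51.84 m
rate = 51.84 m / 464 ka = 0.000112 m/yr = 0.112 m/kyr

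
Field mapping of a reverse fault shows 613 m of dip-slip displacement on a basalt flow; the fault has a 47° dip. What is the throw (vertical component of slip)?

throw = dip-slip × sin(dip) = 613 m × sin(47°) = 448 m

448 m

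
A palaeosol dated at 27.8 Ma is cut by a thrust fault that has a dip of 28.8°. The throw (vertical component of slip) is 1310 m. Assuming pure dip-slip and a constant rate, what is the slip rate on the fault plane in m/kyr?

dip-slip = throw / sin(dip) = 1310 m / sin(28.8°) = 2719 m
rate = 2719 m / 27.8 Ma = 0.0000978 m/yr = 0.0978 m/kyr

0.0978 m/kyr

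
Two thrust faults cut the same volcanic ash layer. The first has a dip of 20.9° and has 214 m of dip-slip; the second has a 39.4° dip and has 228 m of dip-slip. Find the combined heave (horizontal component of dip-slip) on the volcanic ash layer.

376 m

heave_A = 214 × cos(20.9°) = 199.9 m
heave_B = 228 × cos(39.4°) = 176.2 m
total = 199.9 + 176.2 = 376 m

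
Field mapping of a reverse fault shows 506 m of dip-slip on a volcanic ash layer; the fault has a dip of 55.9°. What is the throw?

throw = dip-slip × sin(dip) = 506 m × sin(55.9°) = 419 m

419 m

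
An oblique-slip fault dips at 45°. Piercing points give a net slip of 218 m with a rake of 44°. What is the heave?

dip-slip = net slip × sin(rake) = 218 m × sin(44°) = 151.4 m
heave = dip-slip × cos(dip) = 151.4 × cos(45°) = 107 m

107 m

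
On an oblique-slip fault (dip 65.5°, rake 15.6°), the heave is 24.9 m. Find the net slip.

dip-slip = heave / cos(dip) = 24.9 / cos(65.5°) = 60.04 m
net slip = dip-slip / sin(rake) = 60.04 / sin(15.6°) = 223 m

223 m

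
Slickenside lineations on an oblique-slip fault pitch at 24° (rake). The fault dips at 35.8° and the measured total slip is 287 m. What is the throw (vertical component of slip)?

dip-slip = net slip × sin(rake) = 287 m × sin(24°) = 116.7 m
throw = dip-slip × sin(dip) = 116.7 × sin(35.8°) = 68.3 m

68.3 m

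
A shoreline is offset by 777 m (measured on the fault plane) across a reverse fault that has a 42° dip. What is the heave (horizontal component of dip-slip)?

heave = dip-slip × cos(dip) = 777 m × cos(42°) = 577 m

577 m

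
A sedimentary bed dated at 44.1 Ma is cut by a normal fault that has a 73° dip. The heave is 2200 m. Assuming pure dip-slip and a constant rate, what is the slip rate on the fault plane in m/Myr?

171 m/Myr

dip-slip = heave / cos(dip) = 2200 m / cos(73°) = 7525 m
rate = 7525 m / 44.1 Ma = 0.000171 m/yr = 171 m/Myr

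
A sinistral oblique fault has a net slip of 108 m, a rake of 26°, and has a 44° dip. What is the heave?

dip-slip = net slip × sin(rake) = 108 m × sin(26°) = 47.34 m
heave = dip-slip × cos(dip) = 47.34 × cos(44°) = 34.1 m

34.1 m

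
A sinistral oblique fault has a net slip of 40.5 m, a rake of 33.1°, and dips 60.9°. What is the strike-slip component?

33.9 m

strike-slip = net slip × cos(rake) = 40.5 m × cos(33.1°) = 33.9 m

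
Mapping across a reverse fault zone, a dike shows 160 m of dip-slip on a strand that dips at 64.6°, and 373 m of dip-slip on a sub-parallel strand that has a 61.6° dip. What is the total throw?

473 m

throw_A = 160 × sin(64.6°) = 144.5 m
throw_B = 373 × sin(61.6°) = 328.1 m
total = 144.5 + 328.1 = 473 m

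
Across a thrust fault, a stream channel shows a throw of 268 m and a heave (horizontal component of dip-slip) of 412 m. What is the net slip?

491 m

net slip = √(throw² + heave²) = √(268² + 412²) = 491 m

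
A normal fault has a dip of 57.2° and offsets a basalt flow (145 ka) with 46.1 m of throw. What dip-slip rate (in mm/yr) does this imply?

0.378 mm/yr

dip-slip = throw / sin(dip) = 46.1 m / sin(57.2°) = 54.84 m
rate = 54.84 m / 145 ka = 0.000378 m/yr = 0.378 mm/yr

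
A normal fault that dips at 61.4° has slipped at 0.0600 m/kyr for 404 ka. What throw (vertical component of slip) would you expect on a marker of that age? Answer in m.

dip-slip = rate × time = 0.0600 m/kyr × 404 ka = 24.24 m
throw = dip-slip × sin(dip) = 24.24 × sin(61.4°) = 21.3 m

21.3 m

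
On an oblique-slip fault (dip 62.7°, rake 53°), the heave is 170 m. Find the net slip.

464 m

dip-slip = heave / cos(dip) = 170 / cos(62.7°) = 370.7 m
net slip = dip-slip / sin(rake) = 370.7 / sin(53°) = 464 m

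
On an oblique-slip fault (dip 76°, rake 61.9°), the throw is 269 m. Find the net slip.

314 m

dip-slip = throw / sin(dip) = 269 / sin(76°) = 277.2 m
net slip = dip-slip / sin(rake) = 277.2 / sin(61.9°) = 314 m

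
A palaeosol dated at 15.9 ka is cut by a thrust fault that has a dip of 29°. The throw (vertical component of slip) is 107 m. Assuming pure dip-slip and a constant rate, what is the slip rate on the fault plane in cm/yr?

1.39 cm/yr

dip-slip = throw / sin(dip) = 107 m / sin(29°) = 220.7 m
rate = 220.7 m / 15.9 ka = 0.0139 m/yr = 1.39 cm/yr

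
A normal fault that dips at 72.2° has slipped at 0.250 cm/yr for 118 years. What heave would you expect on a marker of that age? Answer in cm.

dip-slip = rate × time = 0.250 cm/yr × 118 years = 0.2950 m
heave = dip-slip × cos(dip) = 0.2950 × cos(72.2°) = 0.0902 m = 9.02 cm

9.02 cm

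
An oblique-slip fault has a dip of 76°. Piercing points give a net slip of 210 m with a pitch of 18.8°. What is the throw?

dip-slip = net slip × sin(rake) = 210 m × sin(18.8°) = 67.68 m
throw = dip-slip × sin(dip) = 67.68 × sin(76°) = 65.7 m

65.7 m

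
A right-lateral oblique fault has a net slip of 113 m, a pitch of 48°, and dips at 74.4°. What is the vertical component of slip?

80.9 m

dip-slip = net slip × sin(rake) = 113 m × sin(48°) = 83.98 m
throw = dip-slip × sin(dip) = 83.98 × sin(74.4°) = 80.9 m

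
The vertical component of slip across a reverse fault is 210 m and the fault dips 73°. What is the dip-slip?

220 m

dip-slip = throw / sin(dip) = 210 / sin(73°) = 220 m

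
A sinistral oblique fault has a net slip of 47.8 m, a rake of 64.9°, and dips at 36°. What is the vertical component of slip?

25.4 m

dip-slip = net slip × sin(rake) = 47.8 m × sin(64.9°) = 43.29 m
throw = dip-slip × sin(dip) = 43.29 × sin(36°) = 25.4 m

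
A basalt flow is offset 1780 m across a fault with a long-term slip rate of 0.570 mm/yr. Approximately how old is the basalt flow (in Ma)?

3.12 Ma

age = offset / rate = 1780 m / (0.570 mm/yr) = 3.12e+06 yr = 3.12 Ma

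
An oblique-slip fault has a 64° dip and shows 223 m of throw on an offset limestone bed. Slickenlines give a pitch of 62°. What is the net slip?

dip-slip = throw / sin(dip) = 223 / sin(64°) = 248.1 m
net slip = dip-slip / sin(rake) = 248.1 / sin(62°) = 281 m

281 m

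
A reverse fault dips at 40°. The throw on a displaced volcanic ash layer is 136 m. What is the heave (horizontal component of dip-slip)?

162 m

heave = throw / tan(dip) = 136 / tan(40°) = 162 m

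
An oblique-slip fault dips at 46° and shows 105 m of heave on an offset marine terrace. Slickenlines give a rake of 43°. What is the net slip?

222 m

dip-slip = heave / cos(dip) = 105 / cos(46°) = 151.2 m
net slip = dip-slip / sin(rake) = 151.2 / sin(43°) = 222 m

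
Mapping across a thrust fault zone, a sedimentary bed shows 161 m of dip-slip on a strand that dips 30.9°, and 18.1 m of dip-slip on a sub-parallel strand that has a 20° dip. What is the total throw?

throw_A = 161 × sin(30.9°) = 82.68 m
throw_B = 18.1 × sin(20°) = 6.191 m
total = 82.68 + 6.191 = 88.9 m

88.9 m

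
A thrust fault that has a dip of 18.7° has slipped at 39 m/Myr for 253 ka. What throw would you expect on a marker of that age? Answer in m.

dip-slip = rate × time = 39 m/Myr × 253 ka = 9.867 m
throw = dip-slip × sin(dip) = 9.867 × sin(18.7°) = 3.16 m

3.16 m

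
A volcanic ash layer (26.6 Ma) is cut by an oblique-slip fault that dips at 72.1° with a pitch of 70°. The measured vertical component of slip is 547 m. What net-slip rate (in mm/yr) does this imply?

0.0230 mm/yr

dip-slip = throw / sin(dip) = 547 / sin(72.1°) = 574.8 m
net slip = dip-slip / sin(rake) = 574.8 / sin(70°) = 611.7 m
rate = 611.7 m / 26.6 Ma = 0.0000230 m/yr = 0.0230 mm/yr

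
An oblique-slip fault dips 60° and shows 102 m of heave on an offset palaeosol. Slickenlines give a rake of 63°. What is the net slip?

dip-slip = heave / cos(dip) = 102 / cos(60°) = 204 m
net slip = dip-slip / sin(rake) = 204 / sin(63°) = 229 m

229 m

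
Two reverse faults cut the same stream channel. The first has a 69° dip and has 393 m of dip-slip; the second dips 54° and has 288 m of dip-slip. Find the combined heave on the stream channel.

heave_A = 393 × cos(69°) = 140.8 m
heave_B = 288 × cos(54°) = 169.3 m
total = 140.8 + 169.3 = 310 m

310 m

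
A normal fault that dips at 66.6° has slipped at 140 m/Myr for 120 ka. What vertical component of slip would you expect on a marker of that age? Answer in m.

15.4 m

dip-slip = rate × time = 140 m/Myr × 120 ka = 16.80 m
throw = dip-slip × sin(dip) = 16.80 × sin(66.6°) = 15.4 m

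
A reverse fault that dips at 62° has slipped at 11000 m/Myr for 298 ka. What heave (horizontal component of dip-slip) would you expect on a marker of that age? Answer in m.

1540 m

dip-slip = rate × time = 11000 m/Myr × 298 ka = 3278 m
heave = dip-slip × cos(dip) = 3278 × cos(62°) = 1540 m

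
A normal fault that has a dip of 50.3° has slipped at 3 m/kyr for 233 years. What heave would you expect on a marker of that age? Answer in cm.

44.6 cm

dip-slip = rate × time = 3 m/kyr × 233 years = 0.6990 m
heave = dip-slip × cos(dip) = 0.6990 × cos(50.3°) = 0.446 m = 44.6 cm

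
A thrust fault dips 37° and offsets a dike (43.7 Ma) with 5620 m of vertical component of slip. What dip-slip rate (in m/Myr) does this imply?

dip-slip = throw / sin(dip) = 5620 m / sin(37°) = 9338 m
rate = 9338 m / 43.7 Ma = 0.000214 m/yr = 214 m/Myr

214 m/Myr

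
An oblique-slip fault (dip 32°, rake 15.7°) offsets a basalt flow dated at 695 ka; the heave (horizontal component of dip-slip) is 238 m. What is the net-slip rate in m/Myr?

dip-slip = heave / cos(dip) = 238 / cos(32°) = 280.6 m
net slip = dip-slip / sin(rake) = 280.6 / sin(15.7°) = 1037 m
rate = 1037 m / 695 ka = 0.00149 m/yr = 1490 m/Myr

1490 m/Myr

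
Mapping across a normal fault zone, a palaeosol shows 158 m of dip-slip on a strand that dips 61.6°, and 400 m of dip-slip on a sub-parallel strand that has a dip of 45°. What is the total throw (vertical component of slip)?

422 m

throw_A = 158 × sin(61.6°) = 139 m
throw_B = 400 × sin(45°) = 282.8 m
total = 139 + 282.8 = 422 m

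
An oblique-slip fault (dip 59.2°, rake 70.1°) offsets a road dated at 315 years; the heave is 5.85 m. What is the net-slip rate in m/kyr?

dip-slip = heave / cos(dip) = 5.85 / cos(59.2°) = 11.42 m
net slip = dip-slip / sin(rake) = 11.42 / sin(70.1°) = 12.15 m
rate = 12.15 m / 315 years = 0.0386 m/yr = 38.6 m/kyr

38.6 m/kyr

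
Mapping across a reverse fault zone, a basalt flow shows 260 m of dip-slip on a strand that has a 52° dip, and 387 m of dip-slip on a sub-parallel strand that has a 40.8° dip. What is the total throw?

458 m

throw_A = 260 × sin(52°) = 204.9 m
throw_B = 387 × sin(40.8°) = 252.9 m
total = 204.9 + 252.9 = 458 m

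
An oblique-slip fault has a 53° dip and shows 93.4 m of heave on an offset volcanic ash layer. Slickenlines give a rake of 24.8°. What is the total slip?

370 m

dip-slip = heave / cos(dip) = 93.4 / cos(53°) = 155.2 m
net slip = dip-slip / sin(rake) = 155.2 / sin(24.8°) = 370 m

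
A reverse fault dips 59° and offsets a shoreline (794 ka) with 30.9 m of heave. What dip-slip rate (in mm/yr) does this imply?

dip-slip = heave / cos(dip) = 30.9 m / cos(59°) = 60 m
rate = 60 m / 794 ka = 0.0000756 m/yr = 0.0756 mm/yr

0.0756 mm/yr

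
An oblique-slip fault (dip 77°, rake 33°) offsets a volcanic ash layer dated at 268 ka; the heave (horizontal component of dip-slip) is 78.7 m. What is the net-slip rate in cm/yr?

0.240 cm/yr

dip-slip = heave / cos(dip) = 78.7 / cos(77°) = 349.9 m
net slip = dip-slip / sin(rake) = 349.9 / sin(33°) = 642.4 m
rate = 642.4 m / 268 ka = 0.00240 m/yr = 0.240 cm/yr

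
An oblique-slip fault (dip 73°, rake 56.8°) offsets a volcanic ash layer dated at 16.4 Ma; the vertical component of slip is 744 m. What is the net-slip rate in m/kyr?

0.0567 m/kyr

dip-slip = throw / sin(dip) = 744 / sin(73°) = 778 m
net slip = dip-slip / sin(rake) = 778 / sin(56.8°) = 929.8 m
rate = 929.8 m / 16.4 Ma = 0.0000567 m/yr = 0.0567 m/kyr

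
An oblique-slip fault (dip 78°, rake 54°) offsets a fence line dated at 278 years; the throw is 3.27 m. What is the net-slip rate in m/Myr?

dip-slip = throw / sin(dip) = 3.27 / sin(78°) = 3.343 m
net slip = dip-slip / sin(rake) = 3.343 / sin(54°) = 4.132 m
rate = 4.132 m / 278 years = 0.0149 m/yr = 14900 m/Myr

14900 m/Myr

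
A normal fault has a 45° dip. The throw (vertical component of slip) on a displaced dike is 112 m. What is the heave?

112 m

heave = throw / tan(dip) = 112 / tan(45°) = 112 m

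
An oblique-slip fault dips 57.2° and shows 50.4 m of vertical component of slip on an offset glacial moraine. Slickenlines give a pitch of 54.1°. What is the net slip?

74 m

dip-slip = throw / sin(dip) = 50.4 / sin(57.2°) = 59.96 m
net slip = dip-slip / sin(rake) = 59.96 / sin(54.1°) = 74 m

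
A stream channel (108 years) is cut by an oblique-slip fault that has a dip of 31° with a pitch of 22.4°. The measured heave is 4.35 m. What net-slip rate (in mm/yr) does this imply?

123 mm/yr

dip-slip = heave / cos(dip) = 4.35 / cos(31°) = 5.075 m
net slip = dip-slip / sin(rake) = 5.075 / sin(22.4°) = 13.32 m
rate = 13.32 m / 108 years = 0.123 m/yr = 123 mm/yr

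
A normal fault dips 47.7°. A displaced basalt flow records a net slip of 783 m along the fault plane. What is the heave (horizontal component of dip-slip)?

heave = dip-slip × cos(dip) = 783 m × cos(47.7°) = 527 m

527 m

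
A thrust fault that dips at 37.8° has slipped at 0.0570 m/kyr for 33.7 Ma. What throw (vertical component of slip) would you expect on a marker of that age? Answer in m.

1180 m

dip-slip = rate × time = 0.0570 m/kyr × 33.7 Ma = 1921 m
throw = dip-slip × sin(dip) = 1921 × sin(37.8°) = 1180 m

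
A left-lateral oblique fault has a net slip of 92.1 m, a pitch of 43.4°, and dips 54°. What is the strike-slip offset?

66.9 m

strike-slip = net slip × cos(rake) = 92.1 m × cos(43.4°) = 66.9 m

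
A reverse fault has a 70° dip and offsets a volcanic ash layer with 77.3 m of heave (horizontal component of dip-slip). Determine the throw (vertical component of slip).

throw = heave × tan(dip) = 77.3 × tan(70°) = 212 m

212 m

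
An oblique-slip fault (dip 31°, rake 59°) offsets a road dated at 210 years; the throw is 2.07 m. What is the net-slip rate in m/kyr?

dip-slip = throw / sin(dip) = 2.07 / sin(31°) = 4.019 m
net slip = dip-slip / sin(rake) = 4.019 / sin(59°) = 4.689 m
rate = 4.689 m / 210 years = 0.0223 m/yr = 22.3 m/kyr

22.3 m/kyr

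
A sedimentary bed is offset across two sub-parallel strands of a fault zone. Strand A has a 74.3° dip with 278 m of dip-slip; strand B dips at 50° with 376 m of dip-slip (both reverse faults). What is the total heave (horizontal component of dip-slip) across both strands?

heave_A = 278 × cos(74.3°) = 75.23 m
heave_B = 376 × cos(50°) = 241.7 m
total = 75.23 + 241.7 = 317 m

317 m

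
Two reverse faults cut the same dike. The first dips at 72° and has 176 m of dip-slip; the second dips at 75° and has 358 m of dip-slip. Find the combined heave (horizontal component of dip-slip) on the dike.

heave_A = 176 × cos(72°) = 54.39 m
heave_B = 358 × cos(75°) = 92.66 m
total = 54.39 + 92.66 = 147 m

147 m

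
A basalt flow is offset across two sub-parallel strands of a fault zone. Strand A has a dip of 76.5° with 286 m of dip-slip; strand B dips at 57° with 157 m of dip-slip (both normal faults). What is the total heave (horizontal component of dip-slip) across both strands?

152 m

heave_A = 286 × cos(76.5°) = 66.77 m
heave_B = 157 × cos(57°) = 85.51 m
total = 66.77 + 85.51 = 152 m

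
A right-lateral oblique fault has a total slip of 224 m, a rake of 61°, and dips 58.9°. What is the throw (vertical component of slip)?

dip-slip = net slip × sin(rake) = 224 m × sin(61°) = 195.9 m
throw = dip-slip × sin(dip) = 195.9 × sin(58.9°) = 168 m

168 m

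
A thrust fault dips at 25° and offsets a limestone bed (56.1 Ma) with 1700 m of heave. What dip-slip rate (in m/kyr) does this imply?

0.0334 m/kyr

dip-slip = heave / cos(dip) = 1700 m / cos(25°) = 1876 m
rate = 1876 m / 56.1 Ma = 0.0000334 m/yr = 0.0334 m/kyr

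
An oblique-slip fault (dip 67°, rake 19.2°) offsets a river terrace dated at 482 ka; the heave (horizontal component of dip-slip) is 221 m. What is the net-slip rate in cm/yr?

0.357 cm/yr

dip-slip = heave / cos(dip) = 221 / cos(67°) = 565.6 m
net slip = dip-slip / sin(rake) = 565.6 / sin(19.2°) = 1720 m
rate = 1720 m / 482 ka = 0.00357 m/yr = 0.357 cm/yr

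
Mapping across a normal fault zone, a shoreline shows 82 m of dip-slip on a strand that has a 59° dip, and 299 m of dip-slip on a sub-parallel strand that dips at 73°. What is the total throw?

356 m

throw_A = 82 × sin(59°) = 70.29 m
throw_B = 299 × sin(73°) = 285.9 m
total = 70.29 + 285.9 = 356 m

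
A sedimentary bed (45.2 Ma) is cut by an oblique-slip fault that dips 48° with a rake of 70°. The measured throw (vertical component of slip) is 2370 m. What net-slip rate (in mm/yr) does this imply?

0.0751 mm/yr

dip-slip = throw / sin(dip) = 2370 / sin(48°) = 3189 m
net slip = dip-slip / sin(rake) = 3189 / sin(70°) = 3394 m
rate = 3394 m / 45.2 Ma = 0.0000751 m/yr = 0.0751 mm/yr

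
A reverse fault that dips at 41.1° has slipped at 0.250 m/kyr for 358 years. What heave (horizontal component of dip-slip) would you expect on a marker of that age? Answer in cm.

6.74 cm

dip-slip = rate × time = 0.250 m/kyr × 358 years = 0.08950 m
heave = dip-slip × cos(dip) = 0.08950 × cos(41.1°) = 0.0674 m = 6.74 cm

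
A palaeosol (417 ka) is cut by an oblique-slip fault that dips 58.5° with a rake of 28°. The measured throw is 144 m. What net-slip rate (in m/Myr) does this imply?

dip-slip = throw / sin(dip) = 144 / sin(58.5°) = 168.9 m
net slip = dip-slip / sin(rake) = 168.9 / sin(28°) = 359.7 m
rate = 359.7 m / 417 ka = 0.000863 m/yr = 863 m/Myr

863 m/Myr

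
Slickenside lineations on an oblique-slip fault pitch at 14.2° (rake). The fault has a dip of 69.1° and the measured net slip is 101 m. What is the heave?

dip-slip = net slip × sin(rake) = 101 m × sin(14.2°) = 24.78 m
heave = dip-slip × cos(dip) = 24.78 × cos(69.1°) = 8.84 m

8.84 m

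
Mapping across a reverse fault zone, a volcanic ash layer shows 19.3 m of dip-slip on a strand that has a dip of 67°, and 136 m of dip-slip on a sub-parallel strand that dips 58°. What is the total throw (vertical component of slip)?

throw_A = 19.3 × sin(67°) = 17.77 m
throw_B = 136 × sin(58°) = 115.3 m
total = 17.77 + 115.3 = 133 m

133 m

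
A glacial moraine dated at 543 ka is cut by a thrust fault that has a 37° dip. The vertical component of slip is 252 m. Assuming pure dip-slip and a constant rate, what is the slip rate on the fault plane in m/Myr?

771 m/Myr

dip-slip = throw / sin(dip) = 252 m / sin(37°) = 418.7 m
rate = 418.7 m / 543 ka = 0.000771 m/yr = 771 m/Myr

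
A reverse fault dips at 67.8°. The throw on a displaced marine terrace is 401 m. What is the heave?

164 m

heave = throw / tan(dip) = 401 / tan(67.8°) = 164 m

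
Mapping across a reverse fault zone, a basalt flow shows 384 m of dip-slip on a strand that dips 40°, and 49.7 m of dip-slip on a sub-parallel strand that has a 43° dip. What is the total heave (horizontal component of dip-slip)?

heave_A = 384 × cos(40°) = 294.2 m
heave_B = 49.7 × cos(43°) = 36.35 m
total = 294.2 + 36.35 = 331 m

331 m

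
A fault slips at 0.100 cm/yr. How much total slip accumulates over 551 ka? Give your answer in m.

551 m

slip = rate × time = 0.100 cm/yr × 551 ka = 551 m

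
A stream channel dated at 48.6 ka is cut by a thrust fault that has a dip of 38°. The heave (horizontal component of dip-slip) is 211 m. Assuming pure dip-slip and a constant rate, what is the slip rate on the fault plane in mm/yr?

dip-slip = heave / cos(dip) = 211 m / cos(38°) = 267.8 m
rate = 267.8 m / 48.6 ka = 0.00551 m/yr = 5.51 mm/yr

5.51 mm/yr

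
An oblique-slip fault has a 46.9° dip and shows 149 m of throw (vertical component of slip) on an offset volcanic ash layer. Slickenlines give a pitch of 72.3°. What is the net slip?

214 m

dip-slip = throw / sin(dip) = 149 / sin(46.9°) = 204.1 m
net slip = dip-slip / sin(rake) = 204.1 / sin(72.3°) = 214 m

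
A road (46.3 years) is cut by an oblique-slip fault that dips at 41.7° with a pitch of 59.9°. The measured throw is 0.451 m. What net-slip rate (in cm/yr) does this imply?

1.69 cm/yr

dip-slip = throw / sin(dip) = 0.451 / sin(41.7°) = 0.6780 m
net slip = dip-slip / sin(rake) = 0.6780 / sin(59.9°) = 0.7836 m
rate = 0.7836 m / 46.3 years = 0.0169 m/yr = 1.69 cm/yr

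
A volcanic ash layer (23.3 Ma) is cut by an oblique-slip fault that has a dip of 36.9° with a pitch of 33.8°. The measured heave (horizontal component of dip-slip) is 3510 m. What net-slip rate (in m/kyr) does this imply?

0.339 m/kyr

dip-slip = heave / cos(dip) = 3510 / cos(36.9°) = 4389 m
net slip = dip-slip / sin(rake) = 4389 / sin(33.8°) = 7890 m
rate = 7890 m / 23.3 Ma = 0.000339 m/yr = 0.339 m/kyr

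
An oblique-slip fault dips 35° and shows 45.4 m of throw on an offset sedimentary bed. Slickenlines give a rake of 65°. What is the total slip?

87.3 m

dip-slip = throw / sin(dip) = 45.4 / sin(35°) = 79.15 m
net slip = dip-slip / sin(rake) = 79.15 / sin(65°) = 87.3 m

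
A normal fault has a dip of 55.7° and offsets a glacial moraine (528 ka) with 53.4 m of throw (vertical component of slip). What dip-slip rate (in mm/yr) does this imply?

dip-slip = throw / sin(dip) = 53.4 m / sin(55.7°) = 64.64 m
rate = 64.64 m / 528 ka = 0.000122 m/yr = 0.122 mm/yr

0.122 mm/yr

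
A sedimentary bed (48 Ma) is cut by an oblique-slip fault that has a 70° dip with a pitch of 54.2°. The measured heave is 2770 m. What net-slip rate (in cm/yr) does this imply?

0.0208 cm/yr

dip-slip = heave / cos(dip) = 2770 / cos(70°) = 8099 m
net slip = dip-slip / sin(rake) = 8099 / sin(54.2°) = 9986 m
rate = 9986 m / 48 Ma = 0.000208 m/yr = 0.0208 cm/yr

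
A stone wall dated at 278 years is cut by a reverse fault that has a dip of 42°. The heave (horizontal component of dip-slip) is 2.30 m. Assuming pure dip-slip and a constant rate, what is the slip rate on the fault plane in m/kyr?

11.1 m/kyr

dip-slip = heave / cos(dip) = 2.30 m / cos(42°) = 3.095 m
rate = 3.095 m / 278 years = 0.0111 m/yr = 11.1 m/kyr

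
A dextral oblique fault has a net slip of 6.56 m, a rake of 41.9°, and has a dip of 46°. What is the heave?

dip-slip = net slip × sin(rake) = 6.56 m × sin(41.9°) = 4.381 m
heave = dip-slip × cos(dip) = 4.381 × cos(46°) = 3.04 m

3.04 m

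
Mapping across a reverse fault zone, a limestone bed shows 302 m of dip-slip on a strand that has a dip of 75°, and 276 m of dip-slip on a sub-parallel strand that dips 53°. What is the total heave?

244 m

heave_A = 302 × cos(75°) = 78.16 m
heave_B = 276 × cos(53°) = 166.1 m
total = 78.16 + 166.1 = 244 m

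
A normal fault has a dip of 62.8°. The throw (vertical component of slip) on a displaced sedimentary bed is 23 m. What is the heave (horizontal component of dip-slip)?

heave = throw / tan(dip) = 23 / tan(62.8°) = 11.8 m

11.8 m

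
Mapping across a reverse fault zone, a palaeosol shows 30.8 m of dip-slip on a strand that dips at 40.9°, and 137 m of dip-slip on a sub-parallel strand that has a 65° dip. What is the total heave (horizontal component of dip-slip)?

81.2 m

heave_A = 30.8 × cos(40.9°) = 23.28 m
heave_B = 137 × cos(65°) = 57.90 m
total = 23.28 + 57.90 = 81.2 m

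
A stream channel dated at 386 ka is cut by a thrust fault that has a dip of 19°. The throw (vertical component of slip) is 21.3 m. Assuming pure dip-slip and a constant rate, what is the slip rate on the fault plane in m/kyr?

dip-slip = throw / sin(dip) = 21.3 m / sin(19°) = 65.42 m
rate = 65.42 m / 386 ka = 0.000169 m/yr = 0.169 m/kyr

0.169 m/kyr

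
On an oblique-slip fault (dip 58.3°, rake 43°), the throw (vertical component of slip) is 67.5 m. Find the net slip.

116 m

dip-slip = throw / sin(dip) = 67.5 / sin(58.3°) = 79.34 m
net slip = dip-slip / sin(rake) = 79.34 / sin(43°) = 116 m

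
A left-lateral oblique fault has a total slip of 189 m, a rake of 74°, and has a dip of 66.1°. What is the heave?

73.6 m

dip-slip = net slip × sin(rake) = 189 m × sin(74°) = 181.7 m
heave = dip-slip × cos(dip) = 181.7 × cos(66.1°) = 73.6 m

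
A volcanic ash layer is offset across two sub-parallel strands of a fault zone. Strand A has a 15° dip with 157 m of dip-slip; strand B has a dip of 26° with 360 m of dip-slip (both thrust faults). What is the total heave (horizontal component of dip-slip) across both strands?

475 m

heave_A = 157 × cos(15°) = 151.7 m
heave_B = 360 × cos(26°) = 323.6 m
total = 151.7 + 323.6 = 475 m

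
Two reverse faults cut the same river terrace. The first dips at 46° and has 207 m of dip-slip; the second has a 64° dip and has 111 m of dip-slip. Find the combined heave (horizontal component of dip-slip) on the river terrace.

192 m

heave_A = 207 × cos(46°) = 143.8 m
heave_B = 111 × cos(64°) = 48.66 m
total = 143.8 + 48.66 = 192 m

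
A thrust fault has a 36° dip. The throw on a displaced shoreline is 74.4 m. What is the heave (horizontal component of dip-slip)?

102 m

heave = throw / tan(dip) = 74.4 / tan(36°) = 102 m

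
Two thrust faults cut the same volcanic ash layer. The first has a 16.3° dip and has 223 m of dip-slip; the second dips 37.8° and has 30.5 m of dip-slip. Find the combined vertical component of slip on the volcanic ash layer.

throw_A = 223 × sin(16.3°) = 62.59 m
throw_B = 30.5 × sin(37.8°) = 18.69 m
total = 62.59 + 18.69 = 81.3 m

81.3 m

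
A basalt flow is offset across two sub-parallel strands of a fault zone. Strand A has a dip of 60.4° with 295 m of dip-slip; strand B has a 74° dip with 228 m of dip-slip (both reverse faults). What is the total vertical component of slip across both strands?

476 m

throw_A = 295 × sin(60.4°) = 256.5 m
throw_B = 228 × sin(74°) = 219.2 m
total = 256.5 + 219.2 = 476 m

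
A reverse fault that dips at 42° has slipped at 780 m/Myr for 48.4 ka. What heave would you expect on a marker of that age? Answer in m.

28.1 m

dip-slip = rate × time = 780 m/Myr × 48.4 ka = 37.75 m
heave = dip-slip × cos(dip) = 37.75 × cos(42°) = 28.1 m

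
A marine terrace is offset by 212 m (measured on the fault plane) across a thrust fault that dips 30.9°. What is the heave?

182 m

heave = dip-slip × cos(dip) = 212 m × cos(30.9°) = 182 m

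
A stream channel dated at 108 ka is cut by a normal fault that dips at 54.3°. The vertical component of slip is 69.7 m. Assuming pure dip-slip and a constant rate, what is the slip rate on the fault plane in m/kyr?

dip-slip = throw / sin(dip) = 69.7 m / sin(54.3°) = 85.83 m
rate = 85.83 m / 108 ka = 0.000795 m/yr = 0.795 m/kyr

0.795 m/kyr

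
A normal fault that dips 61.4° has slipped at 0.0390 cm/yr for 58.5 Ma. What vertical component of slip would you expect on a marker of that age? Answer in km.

20 km

dip-slip = rate × time = 0.0390 cm/yr × 58.5 Ma = 22820 m
throw = dip-slip × sin(dip) = 22820 × sin(61.4°) = 20000 m = 20 km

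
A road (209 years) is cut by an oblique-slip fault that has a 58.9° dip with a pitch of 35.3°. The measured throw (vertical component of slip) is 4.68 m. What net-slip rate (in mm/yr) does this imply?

45.3 mm/yr

dip-slip = throw / sin(dip) = 4.68 / sin(58.9°) = 5.466 m
net slip = dip-slip / sin(rake) = 5.466 / sin(35.3°) = 9.458 m
rate = 9.458 m / 209 years = 0.0453 m/yr = 45.3 mm/yr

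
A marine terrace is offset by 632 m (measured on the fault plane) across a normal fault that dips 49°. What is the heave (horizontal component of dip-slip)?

heave = dip-slip × cos(dip) = 632 m × cos(49°) = 415 m

415 m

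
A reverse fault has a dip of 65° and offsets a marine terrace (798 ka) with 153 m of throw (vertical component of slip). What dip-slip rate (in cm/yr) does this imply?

dip-slip = throw / sin(dip) = 153 m / sin(65°) = 168.8 m
rate = 168.8 m / 798 ka = 0.000212 m/yr = 0.0212 cm/yr

0.0212 cm/yr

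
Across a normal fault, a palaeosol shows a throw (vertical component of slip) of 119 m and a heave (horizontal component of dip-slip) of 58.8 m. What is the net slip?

net slip = √(throw² + heave²) = √(119² + 58.8²) = 133 m

133 m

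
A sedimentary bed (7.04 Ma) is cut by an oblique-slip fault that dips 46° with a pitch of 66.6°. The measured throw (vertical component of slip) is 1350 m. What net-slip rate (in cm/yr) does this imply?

0.0290 cm/yr

dip-slip = throw / sin(dip) = 1350 / sin(46°) = 1877 m
net slip = dip-slip / sin(rake) = 1877 / sin(66.6°) = 2045 m
rate = 2045 m / 7.04 Ma = 0.000290 m/yr = 0.0290 cm/yr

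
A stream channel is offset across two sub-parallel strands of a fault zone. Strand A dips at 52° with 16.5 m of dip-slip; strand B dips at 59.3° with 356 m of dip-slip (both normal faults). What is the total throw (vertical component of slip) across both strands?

319 m

throw_A = 16.5 × sin(52°) = 13 m
throw_B = 356 × sin(59.3°) = 306.1 m
total = 13 + 306.1 = 319 m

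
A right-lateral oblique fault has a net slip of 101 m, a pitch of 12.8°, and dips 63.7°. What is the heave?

dip-slip = net slip × sin(rake) = 101 m × sin(12.8°) = 22.38 m
heave = dip-slip × cos(dip) = 22.38 × cos(63.7°) = 9.91 m

9.91 m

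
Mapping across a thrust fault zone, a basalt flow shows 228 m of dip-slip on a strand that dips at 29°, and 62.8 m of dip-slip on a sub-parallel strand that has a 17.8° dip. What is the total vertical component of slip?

130 m

throw_A = 228 × sin(29°) = 110.5 m
throw_B = 62.8 × sin(17.8°) = 19.20 m
total = 110.5 + 19.20 = 130 m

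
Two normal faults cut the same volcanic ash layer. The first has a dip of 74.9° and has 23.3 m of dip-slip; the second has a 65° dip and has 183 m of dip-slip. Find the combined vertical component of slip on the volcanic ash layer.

188 m

throw_A = 23.3 × sin(74.9°) = 22.50 m
throw_B = 183 × sin(65°) = 165.9 m
total = 22.50 + 165.9 = 188 m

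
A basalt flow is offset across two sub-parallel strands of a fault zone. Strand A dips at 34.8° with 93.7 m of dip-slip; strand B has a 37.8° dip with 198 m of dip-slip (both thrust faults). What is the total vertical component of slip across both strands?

175 m

throw_A = 93.7 × sin(34.8°) = 53.48 m
throw_B = 198 × sin(37.8°) = 121.4 m
total = 53.48 + 121.4 = 175 m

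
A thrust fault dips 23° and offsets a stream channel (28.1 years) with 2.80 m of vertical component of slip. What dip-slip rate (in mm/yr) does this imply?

dip-slip = throw / sin(dip) = 2.80 m / sin(23°) = 7.166 m
rate = 7.166 m / 28.1 years = 0.255 m/yr = 255 mm/yr

255 mm/yr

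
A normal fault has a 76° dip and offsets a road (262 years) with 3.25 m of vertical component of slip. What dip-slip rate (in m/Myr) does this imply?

dip-slip = throw / sin(dip) = 3.25 m / sin(76°) = 3.349 m
rate = 3.349 m / 262 years = 0.0128 m/yr = 12800 m/Myr

12800 m/Myr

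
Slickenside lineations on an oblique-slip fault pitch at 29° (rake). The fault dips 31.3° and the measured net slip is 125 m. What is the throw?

31.5 m

dip-slip = net slip × sin(rake) = 125 m × sin(29°) = 60.60 m
throw = dip-slip × sin(dip) = 60.60 × sin(31.3°) = 31.5 m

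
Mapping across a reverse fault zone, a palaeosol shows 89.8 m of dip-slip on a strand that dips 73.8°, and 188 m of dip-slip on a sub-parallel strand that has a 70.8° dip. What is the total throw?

264 m

throw_A = 89.8 × sin(73.8°) = 86.23 m
throw_B = 188 × sin(70.8°) = 177.5 m
total = 86.23 + 177.5 = 264 m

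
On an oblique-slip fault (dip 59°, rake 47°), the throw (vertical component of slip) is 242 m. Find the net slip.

386 m

dip-slip = throw / sin(dip) = 242 / sin(59°) = 282.3 m
net slip = dip-slip / sin(rake) = 282.3 / sin(47°) = 386 m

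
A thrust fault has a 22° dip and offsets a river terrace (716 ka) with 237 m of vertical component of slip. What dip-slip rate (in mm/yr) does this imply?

0.884 mm/yr

dip-slip = throw / sin(dip) = 237 m / sin(22°) = 632.7 m
rate = 632.7 m / 716 ka = 0.000884 m/yr = 0.884 mm/yr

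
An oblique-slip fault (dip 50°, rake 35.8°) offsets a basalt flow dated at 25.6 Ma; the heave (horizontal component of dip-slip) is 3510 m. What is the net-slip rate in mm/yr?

0.365 mm/yr

dip-slip = heave / cos(dip) = 3510 / cos(50°) = 5461 m
net slip = dip-slip / sin(rake) = 5461 / sin(35.8°) = 9335 m
rate = 9335 m / 25.6 Ma = 0.000365 m/yr = 0.365 mm/yr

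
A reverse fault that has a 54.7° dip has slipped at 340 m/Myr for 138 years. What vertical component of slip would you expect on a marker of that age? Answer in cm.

dip-slip = rate × time = 340 m/Myr × 138 years = 0.04692 m
throw = dip-slip × sin(dip) = 0.04692 × sin(54.7°) = 0.0383 m = 3.83 cm

3.83 cm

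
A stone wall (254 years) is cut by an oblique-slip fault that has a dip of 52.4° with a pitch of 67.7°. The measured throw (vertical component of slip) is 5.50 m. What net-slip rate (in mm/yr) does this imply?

dip-slip = throw / sin(dip) = 5.50 / sin(52.4°) = 6.942 m
net slip = dip-slip / sin(rake) = 6.942 / sin(67.7°) = 7.503 m
rate = 7.503 m / 254 years = 0.0295 m/yr = 29.5 mm/yr

29.5 mm/yr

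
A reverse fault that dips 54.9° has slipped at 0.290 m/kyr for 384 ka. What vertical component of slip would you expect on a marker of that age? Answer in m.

dip-slip = rate × time = 0.290 m/kyr × 384 ka = 111.4 m
throw = dip-slip × sin(dip) = 111.4 × sin(54.9°) = 91.1 m

91.1 m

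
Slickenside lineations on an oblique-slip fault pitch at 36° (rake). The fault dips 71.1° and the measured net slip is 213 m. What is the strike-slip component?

172 m

strike-slip = net slip × cos(rake) = 213 m × cos(36°) = 172 m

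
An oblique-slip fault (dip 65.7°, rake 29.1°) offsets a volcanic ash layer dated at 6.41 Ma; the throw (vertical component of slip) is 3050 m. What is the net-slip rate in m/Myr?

dip-slip = throw / sin(dip) = 3050 / sin(65.7°) = 3346 m
net slip = dip-slip / sin(rake) = 3346 / sin(29.1°) = 6881 m
rate = 6881 m / 6.41 Ma = 0.00107 m/yr = 1070 m/Myr

1070 m/Myr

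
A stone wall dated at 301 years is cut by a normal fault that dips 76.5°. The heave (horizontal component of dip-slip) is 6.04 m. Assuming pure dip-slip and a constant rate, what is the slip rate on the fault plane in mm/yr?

dip-slip = heave / cos(dip) = 6.04 m / cos(76.5°) = 25.87 m
rate = 25.87 m / 301 years = 0.0860 m/yr = 86 mm/yr

86 mm/yr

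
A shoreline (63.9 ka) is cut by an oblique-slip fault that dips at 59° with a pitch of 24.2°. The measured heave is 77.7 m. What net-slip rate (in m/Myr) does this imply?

5760 m/Myr

dip-slip = heave / cos(dip) = 77.7 / cos(59°) = 150.9 m
net slip = dip-slip / sin(rake) = 150.9 / sin(24.2°) = 368 m
rate = 368 m / 63.9 ka = 0.00576 m/yr = 5760 m/Myr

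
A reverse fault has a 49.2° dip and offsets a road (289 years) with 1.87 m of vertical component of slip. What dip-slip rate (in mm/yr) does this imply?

8.55 mm/yr

dip-slip = throw / sin(dip) = 1.87 m / sin(49.2°) = 2.470 m
rate = 2.470 m / 289 years = 0.00855 m/yr = 8.55 mm/yr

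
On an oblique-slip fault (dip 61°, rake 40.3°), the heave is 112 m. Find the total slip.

dip-slip = heave / cos(dip) = 112 / cos(61°) = 231 m
net slip = dip-slip / sin(rake) = 231 / sin(40.3°) = 357 m

357 m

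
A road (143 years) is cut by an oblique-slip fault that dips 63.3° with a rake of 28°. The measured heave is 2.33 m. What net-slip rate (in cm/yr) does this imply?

7.72 cm/yr

dip-slip = heave / cos(dip) = 2.33 / cos(63.3°) = 5.186 m
net slip = dip-slip / sin(rake) = 5.186 / sin(28°) = 11.05 m
rate = 11.05 m / 143 years = 0.0772 m/yr = 7.72 cm/yr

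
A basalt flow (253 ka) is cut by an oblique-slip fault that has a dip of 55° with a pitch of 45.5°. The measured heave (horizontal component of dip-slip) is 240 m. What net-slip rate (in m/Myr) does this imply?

dip-slip = heave / cos(dip) = 240 / cos(55°) = 418.4 m
net slip = dip-slip / sin(rake) = 418.4 / sin(45.5°) = 586.6 m
rate = 586.6 m / 253 ka = 0.00232 m/yr = 2320 m/Myr

2320 m/Myr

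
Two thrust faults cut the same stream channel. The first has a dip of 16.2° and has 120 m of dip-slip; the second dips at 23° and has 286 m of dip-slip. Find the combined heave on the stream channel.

378 m

heave_A = 120 × cos(16.2°) = 115.2 m
heave_B = 286 × cos(23°) = 263.3 m
total = 115.2 + 263.3 = 378 m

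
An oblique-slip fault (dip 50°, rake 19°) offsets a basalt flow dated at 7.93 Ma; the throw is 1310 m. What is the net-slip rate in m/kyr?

0.662 m/kyr

dip-slip = throw / sin(dip) = 1310 / sin(50°) = 1710 m
net slip = dip-slip / sin(rake) = 1710 / sin(19°) = 5253 m
rate = 5253 m / 7.93 Ma = 0.000662 m/yr = 0.662 m/kyr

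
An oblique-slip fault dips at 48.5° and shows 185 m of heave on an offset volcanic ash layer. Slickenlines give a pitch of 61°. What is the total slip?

319 m

dip-slip = heave / cos(dip) = 185 / cos(48.5°) = 279.2 m
net slip = dip-slip / sin(rake) = 279.2 / sin(61°) = 319 m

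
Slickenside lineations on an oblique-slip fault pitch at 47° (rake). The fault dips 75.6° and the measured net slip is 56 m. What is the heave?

10.2 m

dip-slip = net slip × sin(rake) = 56 m × sin(47°) = 40.96 m
heave = dip-slip × cos(dip) = 40.96 × cos(75.6°) = 10.2 m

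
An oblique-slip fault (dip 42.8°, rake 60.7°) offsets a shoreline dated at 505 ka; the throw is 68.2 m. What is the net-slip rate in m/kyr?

0.228 m/kyr

dip-slip = throw / sin(dip) = 68.2 / sin(42.8°) = 100.4 m
net slip = dip-slip / sin(rake) = 100.4 / sin(60.7°) = 115.1 m
rate = 115.1 m / 505 ka = 0.000228 m/yr = 0.228 m/kyr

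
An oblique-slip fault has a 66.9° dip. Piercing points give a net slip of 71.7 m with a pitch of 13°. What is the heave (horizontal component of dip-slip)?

dip-slip = net slip × sin(rake) = 71.7 m × sin(13°) = 16.13 m
heave = dip-slip × cos(dip) = 16.13 × cos(66.9°) = 6.33 m

6.33 m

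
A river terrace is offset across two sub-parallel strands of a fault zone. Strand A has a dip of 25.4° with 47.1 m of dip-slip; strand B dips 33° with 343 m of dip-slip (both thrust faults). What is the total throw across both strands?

207 m

throw_A = 47.1 × sin(25.4°) = 20.20 m
throw_B = 343 × sin(33°) = 186.8 m
total = 20.20 + 186.8 = 207 m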